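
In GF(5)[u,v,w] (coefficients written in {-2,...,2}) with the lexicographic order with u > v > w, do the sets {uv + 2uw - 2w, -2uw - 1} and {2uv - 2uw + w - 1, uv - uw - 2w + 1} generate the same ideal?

Two ideals are equal iff their reduced Gröbner bases coincide (the reduced basis is unique for a fixed ordering).
Buchberger on the first generating set:
f_1 = uv + 2uw - 2w, LT = uv.
f_2 = -2uw - 1, LT = uw.

S(f_1,f_2): lcm = uvw. S = 2uw^2 + 2v - 2w^2.
  leading term uw^2: subtract (-w)·f_2 from 2uw^2 + 2v - 2w^2 → 2v - 2w^2 - w
  leading term v: no divisor's leading term divides it; move 2v to the remainder.
  leading term w^2: no divisor's leading term divides it; move -2w^2 to the remainder.
  leading term w: no divisor's leading term divides it; move -w to the remainder.
  remainder 2v - 2w^2 - w ≠ 0; add g_3 = 2v - 2w^2 - w to the basis.

The other S-polynomials (S(f_1,g_3), S(f_2,g_3)) all reduce to 0 modulo the current basis, so we have a Gröbner basis.
Inter-reduce: drop elements whose leading term is divisible by another's, tail-reduce, and make monic.
Reduced Gröbner basis: {uw - 2, v - w^2 + 2w}.

Buchberger on the second generating set:
h_1 = 2uv - 2uw + w - 1, LT = uv.
h_2 = uv - uw - 2w + 1, LT = uv.

S(h_1,h_2): lcm = uv. S = 1.
  leading term 1: no divisor's leading term divides it; move 1 to the remainder.
  remainder 1 ≠ 0; add k_3 = 1 to the basis.

The other S-polynomials (S(h_1,k_3), S(h_2,k_3)) all reduce to 0 modulo the current basis, so we have a Gröbner basis.
Inter-reduce: drop elements whose leading term is divisible by another's, tail-reduce, and make monic.
Reduced Gröbner basis: {1}.

Since the reduced bases disagree, the two ideals are not the same.

No, the ideals differ.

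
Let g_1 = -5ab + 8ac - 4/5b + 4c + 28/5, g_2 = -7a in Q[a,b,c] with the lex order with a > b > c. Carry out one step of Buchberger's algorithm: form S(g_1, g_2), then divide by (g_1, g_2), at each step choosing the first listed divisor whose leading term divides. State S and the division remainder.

S(g_1, g_2) = -8/5ac + 4/25b - 4/5c - 28/25; remainder on division = 4/25b - 4/5c - 28/25.

lcm(LM(g_1), LM(g_2)) = ab.
S = (lcm/LT(g_1))·g_1 − (lcm/LT(g_2))·g_2 = -8/5ac + 4/25b - 4/5c - 28/25.
Reduce S modulo (g_1, g_2) in that order:
  leading term ac: subtract (8/35c)·g_2 from -8/5ac + 4/25b - 4/5c - 28/25 → 4/25b - 4/5c - 28/25
  leading term b: no divisor's leading term divides it; move 4/25b to the remainder.
  leading term c: no divisor's leading term divides it; move -4/5c to the remainder.
  leading term 1: no divisor's leading term divides it; move -28/25 to the remainder.
The remainder 4/25b - 4/5c - 28/25 is nonzero, so it would be added as the next basis element.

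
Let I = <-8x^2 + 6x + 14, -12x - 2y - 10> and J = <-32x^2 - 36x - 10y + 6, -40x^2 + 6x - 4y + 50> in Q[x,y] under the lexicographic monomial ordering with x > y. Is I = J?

Yes, the ideals are equal.

Equality of ideals is decidable: compute both reduced Gröbner bases (unique for the ordering) and check whether they agree.
Buchberger on the first generating set:
f_1 = -8x^2 + 6x + 14, LT = x^2.
f_2 = -12x - 2y - 10, LT = x.

S(f_1,f_2): lcm = x^2. S = -1/6xy - 19/12x - 7/4.
  reduce S modulo (f_1, f_2):
  remainder 1/36y^2 + 29/72y - 31/72 ≠ 0; add g_3 = 1/36y^2 + 29/72y - 31/72 to the basis.

The other S-polynomials (S(f_1,g_3), S(f_2,g_3)) all reduce to 0 modulo the current basis, so we have a Gröbner basis.
Inter-reduce: drop elements whose leading term is divisible by another's, tail-reduce, and make monic.
Reduced Gröbner basis: {x + 1/6y + 5/6, y^2 + 29/2y - 31/2}.

Buchberger on the second generating set:
h_1 = -32x^2 - 36x - 10y + 6, LT = x^2.
h_2 = -40x^2 + 6x - 4y + 50, LT = x^2.

S(h_1,h_2): lcm = x^2. S = 51/40x + 17/80y + 17/16.
  reduce S modulo (h_1, h_2):
  remainder 51/40x + 17/80y + 17/16 ≠ 0; add k_3 = 51/40x + 17/80y + 17/16 to the basis.

S(h_1,k_3): lcm = x^2. S = -1/6xy + 7/24x + 5/16y - 3/16.
  reduce S modulo (h_1, h_2, k_3):
  remainder 1/36y^2 + 29/72y - 31/72 ≠ 0; add k_4 = 1/36y^2 + 29/72y - 31/72 to the basis.

The other S-polynomials (S(h_2,k_3), S(h_1,k_4), S(h_2,k_4), S(k_3,k_4)) all reduce to 0 modulo the current basis, so we have a Gröbner basis.
Inter-reduce: drop elements whose leading term is divisible by another's, tail-reduce, and make monic.
Reduced Gröbner basis: {x + 1/6y + 5/6, y^2 + 29/2y - 31/2}.

Same reduced basis, so the two generating sets span the same ideal.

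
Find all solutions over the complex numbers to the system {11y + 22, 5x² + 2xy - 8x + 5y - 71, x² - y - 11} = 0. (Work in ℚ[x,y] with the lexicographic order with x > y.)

Compute a lex Gröbner basis by Buchberger's algorithm.
f_1 = 11y + 22, LT = y.
f_2 = 5x² + 2xy - 8x + 5y - 71, LT = x².
f_3 = x² - y - 11, LT = x².

S(f_1,f_2): leading monomials are coprime, so the S-polynomial reduces to 0 (Buchberger's first criterion).
S(f_1,f_3): leading monomials are coprime, so the S-polynomial reduces to 0 (Buchberger's first criterion).
S(f_2,f_3): lcm = x². S = ⅖xy - 8/5x + 2y - 16/5.
  leading term xy: subtract (2/55x)·f_1 from ⅖xy - 8/5x + 2y - 16/5 → -12/5x + 2y - 16/5
  leading term x: no divisor's leading term divides it; move -12/5x to the remainder.
  leading term y: subtract (2/11)·f_1 from 2y - 16/5 → -36/5
  leading term 1: no divisor's leading term divides it; move -36/5 to the remainder.
  remainder -12/5x - 36/5 ≠ 0; add h_4 = -12/5x - 36/5 to the basis.

S(f_1,h_4): leading monomials are coprime, so the S-polynomial reduces to 0 (Buchberger's first criterion).
S(f_2,h_4): lcm = x². S = ⅖xy - 23/5x + y - 71/5.
  leading term xy: subtract (2/55x)·f_1 from ⅖xy - 23/5x + y - 71/5 → -27/5x + y - 71/5
  leading term x: subtract (9/4)·h_4 from -27/5x + y - 71/5 → y + 2
  leading term y: subtract (1/11)·f_1 from y + 2 → 0
  remainder 0.

S(f_3,h_4): lcm = x². S = -3x - y - 11.
  leading term x: subtract (5/4)·h_4 from -3x - y - 11 → -y - 2
  leading term y: subtract (-1/11)·f_1 from -y - 2 → 0
  remainder 0.

Every S-polynomial of the final basis reduces to 0, so we have a Gröbner basis.
Inter-reduce: drop elements whose leading term is divisible by another's, tail-reduce, and make monic.
Reduced Gröbner basis: {x + 3, y + 2}.

The lex basis is triangular: the last element involves only y. Solving y + 2 = 0 gives y ∈ {-2}; substituting each value into the earlier elements determines the remaining variables.
  y = -2: the earlier basis element becomes x + 3 = 0, giving x = -3 — point (-3, -2).

{(-3, -2)}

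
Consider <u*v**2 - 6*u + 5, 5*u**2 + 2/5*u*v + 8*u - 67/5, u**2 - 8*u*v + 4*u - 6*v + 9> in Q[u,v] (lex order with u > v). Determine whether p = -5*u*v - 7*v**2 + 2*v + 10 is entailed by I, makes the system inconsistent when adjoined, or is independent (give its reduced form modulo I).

-5*u*v - 7*v**2 + 2*v + 10 lies in I (it reduces to 0).

First compute the reduced Gröbner basis of I by Buchberger's algorithm.
f_1 = u*v**2 - 6*u + 5, LT = u*v**2.
f_2 = 5*u**2 + 2/5*u*v + 8*u - 67/5, LT = u**2.
f_3 = u**2 - 8*u*v + 4*u - 6*v + 9, LT = u**2.

S(f_1,f_2): lcm = u**2*v**2. S = -6*u**2 - 2/25*u*v**3 - 8/5*u*v**2 + 5*u + 67/25*v**2.
  leading term u**2: subtract (-6/5)·f_2 from -6*u**2 - 2/25*u*v**3 - 8/5*u*v**2 + 5*u + 67/25*v**2 → -2/25*u*v**3 - 8/5*u*v**2 + 12/25*u*v + 73/5*u + 67/25*v**2 - 402/25
  leading term u*v**3: subtract (-2/25*v)·f_1 from -2/25*u*v**3 - 8/5*u*v**2 + 12/25*u*v + 73/5*u + 67/25*v**2 - 402/25 → -8/5*u*v**2 + 73/5*u + 67/25*v**2 + 2/5*v - 402/25
  leading term u*v**2: subtract (-8/5)·f_1 from -8/5*u*v**2 + 73/5*u + 67/25*v**2 + 2/5*v - 402/25 → 5*u + 67/25*v**2 + 2/5*v - 202/25
  leading term u: no divisor's leading term divides it; move 5*u to the remainder.
  leading term v**2: no divisor's leading term divides it; move 67/25*v**2 to the remainder.
  leading term v: no divisor's leading term divides it; move 2/5*v to the remainder.
  leading term 1: no divisor's leading term divides it; move -202/25 to the remainder.
  remainder 5*u + 67/25*v**2 + 2/5*v - 202/25 ≠ 0; add h_4 = 5*u + 67/25*v**2 + 2/5*v - 202/25 to the basis.

S(f_1,f_3): lcm = u**2*v**2. S = -6*u**2 + 8*u*v**3 - 4*u*v**2 + 5*u + 6*v**3 - 9*v**2.
  leading term u**2: subtract (-6/5)·f_2 from -6*u**2 + 8*u*v**3 - 4*u*v**2 + 5*u + 6*v**3 - 9*v**2 → 8*u*v**3 - 4*u*v**2 + 12/25*u*v + 73/5*u + 6*v**3 - 9*v**2 - 402/25
  leading term u*v**3: subtract (8*v)·f_1 from 8*u*v**3 - 4*u*v**2 + 12/25*u*v + 73/5*u + 6*v**3 - 9*v**2 - 402/25 → -4*u*v**2 + 1212/25*u*v + 73/5*u + 6*v**3 - 9*v**2 - 40*v - 402/25
  leading term u*v**2: subtract (-4)·f_1 from -4*u*v**2 + 1212/25*u*v + 73/5*u + 6*v**3 - 9*v**2 - 40*v - 402/25 → 1212/25*u*v - 47/5*u + 6*v**3 - 9*v**2 - 40*v + 98/25
  leading term u*v: subtract (1212/125*v)·h_4 from 1212/25*u*v - 47/5*u + 6*v**3 - 9*v**2 - 40*v + 98/25 → -47/5*u - 62454/3125*v**3 - 8049/625*v**2 + 119824/3125*v + 98/25
  leading term u: subtract (-47/25)·h_4 from -47/5*u - 62454/3125*v**3 - 8049/625*v**2 + 119824/3125*v + 98/25 → -62454/3125*v**3 - 196/25*v**2 + 122174/3125*v - 7044/625
  leading term v**3: no divisor's leading term divides it; move -62454/3125*v**3 to the remainder.
  leading term v**2: no divisor's leading term divides it; move -196/25*v**2 to the remainder.
  leading term v: no divisor's leading term divides it; move 122174/3125*v to the remainder.
  leading term 1: no divisor's leading term divides it; move -7044/625 to the remainder.
  remainder -62454/3125*v**3 - 196/25*v**2 + 122174/3125*v - 7044/625 ≠ 0; add h_5 = -62454/3125*v**3 - 196/25*v**2 + 122174/3125*v - 7044/625 to the basis.

S(f_2,f_3): lcm = u**2. S = 202/25*u*v - 12/5*u + 6*v - 292/25.
  leading term u*v: subtract (202/125*v)·h_4 from 202/25*u*v - 12/5*u + 6*v - 292/25 → -12/5*u - 13534/3125*v**3 - 404/625*v**2 + 59554/3125*v - 292/25
  leading term u: subtract (-12/25)·h_4 from -12/5*u - 13534/3125*v**3 - 404/625*v**2 + 59554/3125*v - 292/25 → -13534/3125*v**3 + 16/25*v**2 + 60154/3125*v - 9724/625
  leading term v**3: subtract (6767/31227)·h_5 from -13534/3125*v**3 + 16/25*v**2 + 60154/3125*v - 9724/625 → 260852/111525*v**2 + 1682684/156135*v - 3413128/260225
  leading term v**2: no divisor's leading term divides it; move 260852/111525*v**2 to the remainder.
  leading term v: no divisor's leading term divides it; move 1682684/156135*v to the remainder.
  leading term 1: no divisor's leading term divides it; move -3413128/260225 to the remainder.
  remainder 260852/111525*v**2 + 1682684/156135*v - 3413128/260225 ≠ 0; add h_6 = 260852/111525*v**2 + 1682684/156135*v - 3413128/260225 to the basis.

S(f_1,h_4): lcm = u*v**2. S = -6*u - 67/125*v**4 - 2/25*v**3 + 202/125*v**2 + 5.
  leading term u: subtract (-6/5)·h_4 from -6*u - 67/125*v**4 - 2/25*v**3 + 202/125*v**2 + 5 → -67/125*v**4 - 2/25*v**3 + 604/125*v**2 + 12/25*v - 587/125
  leading term v**4: subtract (1675/62454*v)·h_5 from -67/125*v**4 - 2/25*v**3 + 604/125*v**2 + 12/25*v - 587/125 → 14528/111525*v**3 + 14768279/3903375*v**2 + 203566/260225*v - 587/125
  leading term v**3: subtract (-908000/139303647)·h_5 from 14528/111525*v**3 + 14768279/3903375*v**2 + 203566/260225*v - 587/125 → 64991452619/17412955875*v**2 + 3611795714/3482591175*v - 27683477063/5804318625
  leading term v**2: subtract (64991452619/40728127020)·h_6 from 64991452619/17412955875*v**2 + 3611795714/3482591175*v - 27683477063/5804318625 → -230363300851/14254844457*v + 230363300851/14254844457
  leading term v: no divisor's leading term divides it; move -230363300851/14254844457*v to the remainder.
  leading term 1: no divisor's leading term divides it; move 230363300851/14254844457 to the remainder.
  remainder -230363300851/14254844457*v + 230363300851/14254844457 ≠ 0; add h_7 = -230363300851/14254844457*v + 230363300851/14254844457 to the basis.

The other S-polynomials (S(f_2,h_4), S(f_3,h_4), S(f_1,h_5), S(f_2,h_5), S(f_3,h_5), S(h_4,h_5), S(f_1,h_6), S(f_2,h_6), S(f_3,h_6), S(h_4,h_6), S(h_5,h_6), S(f_1,h_7), S(f_2,h_7), S(f_3,h_7), S(h_4,h_7), S(h_5,h_7), S(h_6,h_7)) all reduce to 0 modulo the current basis, so we have a Gröbner basis.
Inter-reduce: drop elements whose leading term is divisible by another's, tail-reduce, and make monic.
Reduced Gröbner basis: {u - 1, v - 1}.
Label its elements g_1 = u - 1, g_2 = v - 1.

Reduce p = -5*u*v - 7*v**2 + 2*v + 10 modulo G:
  leading term u*v: subtract (-5*v)·g_1 from -5*u*v - 7*v**2 + 2*v + 10 → -7*v**2 - 3*v + 10
  leading term v**2: subtract (-7*v)·g_2 from -7*v**2 - 3*v + 10 → -10*v + 10
  leading term v: subtract (-10)·g_2 from -10*v + 10 → 0
  normal form = 0.
Since the normal form is 0, p ∈ I.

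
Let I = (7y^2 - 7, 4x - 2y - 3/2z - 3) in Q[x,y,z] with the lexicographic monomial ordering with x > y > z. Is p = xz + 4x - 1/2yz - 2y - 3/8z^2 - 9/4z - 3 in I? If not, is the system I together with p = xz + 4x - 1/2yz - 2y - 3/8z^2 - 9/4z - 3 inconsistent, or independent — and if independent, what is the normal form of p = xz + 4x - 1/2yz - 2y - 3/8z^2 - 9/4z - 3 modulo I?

xz + 4x - 1/2yz - 2y - 3/8z^2 - 9/4z - 3 lies in I (it reduces to 0).

First compute the reduced Gröbner basis of I by Buchberger's algorithm.
f_1 = 7y^2 - 7, LT = y^2.
f_2 = 4x - 2y - 3/2z - 3, LT = x.

The S-polynomials (S(f_1,f_2)) all reduce to 0 modulo the current basis, so we have a Gröbner basis.
Inter-reduce: drop elements whose leading term is divisible by another's, tail-reduce, and make monic.
Reduced Gröbner basis: {x - 1/2y - 3/8z - 3/4, y^2 - 1}.
Label its elements g_1 = x - 1/2y - 3/8z - 3/4, g_2 = y^2 - 1.

Reduce p = xz + 4x - 1/2yz - 2y - 3/8z^2 - 9/4z - 3 modulo G:
  leading term xz: subtract (z)·g_1 from xz + 4x - 1/2yz - 2y - 3/8z^2 - 9/4z - 3 → 4x - 2y - 3/2z - 3
  leading term x: subtract (4)·g_1 from 4x - 2y - 3/2z - 3 → 0
  normal form = 0.
Since the normal form is 0, p ∈ I.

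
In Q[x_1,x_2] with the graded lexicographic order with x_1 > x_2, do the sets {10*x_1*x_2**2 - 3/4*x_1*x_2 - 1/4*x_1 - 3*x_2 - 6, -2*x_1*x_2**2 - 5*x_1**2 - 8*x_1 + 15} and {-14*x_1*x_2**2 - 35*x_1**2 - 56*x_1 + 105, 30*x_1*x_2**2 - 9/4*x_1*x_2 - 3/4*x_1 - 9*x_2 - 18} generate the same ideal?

Since reduced Gröbner bases are canonical representatives of ideals under a given ordering, it suffices to compute and compare them.
Buchberger on the first generating set:
f_1 = 10*x_1*x_2**2 - 3/4*x_1*x_2 - 1/4*x_1 - 3*x_2 - 6, LT = x_1*x_2**2.
f_2 = -2*x_1*x_2**2 - 5*x_1**2 - 8*x_1 + 15, LT = x_1*x_2**2.

S(f_1,f_2): lcm = x_1*x_2**2. S = -5/2*x_1**2 - 3/40*x_1*x_2 - 161/40*x_1 - 3/10*x_2 + 69/10.
  reduce S modulo (f_1, f_2):
  remainder -5/2*x_1**2 - 3/40*x_1*x_2 - 161/40*x_1 - 3/10*x_2 + 69/10 ≠ 0; add g_3 = -5/2*x_1**2 - 3/40*x_1*x_2 - 161/40*x_1 - 3/10*x_2 + 69/10 to the basis.

S(f_1,g_3): lcm = x_1**2*x_2**2. S = -3/100*x_1*x_2**3 - 3/40*x_1**2*x_2 - 161/100*x_1*x_2**2 - 3/25*x_2**3 - 1/40*x_1**2 - 3/10*x_1*x_2 + 69/25*x_2**2 - 3/5*x_1.
  reduce S modulo (f_1, f_2, g_3):
  remainder -3/25*x_2**3 - 3/10*x_1*x_2 + 69/25*x_2**2 - 3/5*x_1 - 141/200*x_2 - 207/200 ≠ 0; add g_4 = -3/25*x_2**3 - 3/10*x_1*x_2 + 69/25*x_2**2 - 3/5*x_1 - 141/200*x_2 - 207/200 to the basis.

The other S-polynomials (S(f_2,g_3), S(f_1,g_4), S(f_2,g_4), S(g_3,g_4)) all reduce to 0 modulo the current basis, so we have a Gröbner basis.
Inter-reduce: drop elements whose leading term is divisible by another's, tail-reduce, and make monic.
Reduced Gröbner basis: {x_1*x_2**2 - 3/40*x_1*x_2 - 1/40*x_1 - 3/10*x_2 - 3/5, x_2**3 + 5/2*x_1*x_2 - 23*x_2**2 + 5*x_1 + 47/8*x_2 + 69/8, x_1**2 + 3/100*x_1*x_2 + 161/100*x_1 + 3/25*x_2 - 69/25}.

Buchberger on the second generating set:
h_1 = -14*x_1*x_2**2 - 35*x_1**2 - 56*x_1 + 105, LT = x_1*x_2**2.
h_2 = 30*x_1*x_2**2 - 9/4*x_1*x_2 - 3/4*x_1 - 9*x_2 - 18, LT = x_1*x_2**2.

S(h_1,h_2): lcm = x_1*x_2**2. S = 5/2*x_1**2 + 3/40*x_1*x_2 + 161/40*x_1 + 3/10*x_2 - 69/10.
  reduce S modulo (h_1, h_2):
  remainder 5/2*x_1**2 + 3/40*x_1*x_2 + 161/40*x_1 + 3/10*x_2 - 69/10 ≠ 0; add k_3 = 5/2*x_1**2 + 3/40*x_1*x_2 + 161/40*x_1 + 3/10*x_2 - 69/10 to the basis.

S(h_1,k_3): lcm = x_1**2*x_2**2. S = -3/100*x_1*x_2**3 + 5/2*x_1**3 - 161/100*x_1*x_2**2 - 3/25*x_2**3 + 4*x_1**2 + 69/25*x_2**2 - 15/2*x_1.
  reduce S modulo (h_1, h_2, k_3):
  remainder -3/25*x_2**3 - 3/10*x_1*x_2 + 69/25*x_2**2 - 3/5*x_1 - 141/200*x_2 - 207/200 ≠ 0; add k_4 = -3/25*x_2**3 - 3/10*x_1*x_2 + 69/25*x_2**2 - 3/5*x_1 - 141/200*x_2 - 207/200 to the basis.

The other S-polynomials (S(h_2,k_3), S(h_1,k_4), S(h_2,k_4), S(k_3,k_4)) all reduce to 0 modulo the current basis, so we have a Gröbner basis.
Inter-reduce: drop elements whose leading term is divisible by another's, tail-reduce, and make monic.
Reduced Gröbner basis: {x_1*x_2**2 - 3/40*x_1*x_2 - 1/40*x_1 - 3/10*x_2 - 3/5, x_2**3 + 5/2*x_1*x_2 - 23*x_2**2 + 5*x_1 + 47/8*x_2 + 69/8, x_1**2 + 3/100*x_1*x_2 + 161/100*x_1 + 3/25*x_2 - 69/25}.

Same reduced basis, so the two generating sets span the same ideal.
The choice of monomial ordering does not affect the verdict — as long as both bases are computed under the same ordering, their equality decides ideal equality.

Yes, the ideals are equal.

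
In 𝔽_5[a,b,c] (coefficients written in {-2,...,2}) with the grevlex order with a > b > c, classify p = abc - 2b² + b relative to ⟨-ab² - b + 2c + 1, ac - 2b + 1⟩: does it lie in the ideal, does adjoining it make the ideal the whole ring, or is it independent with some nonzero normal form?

abc - 2b² + b lies in I (it reduces to 0).

First compute the reduced Gröbner basis of I by Buchberger's algorithm.
f_1 = -ab² - b + 2c + 1, LT = ab².
f_2 = ac - 2b + 1, LT = ac.

S(f_1,f_2): lcm = ab²c. S = 2b³ - b² + bc - 2c² - c.
  leading term b³: no divisor's leading term divides it; move 2b³ to the remainder.
  leading term b²: no divisor's leading term divides it; move -b² to the remainder.
  leading term bc: no divisor's leading term divides it; move bc to the remainder.
  leading term c²: no divisor's leading term divides it; move -2c² to the remainder.
  leading term c: no divisor's leading term divides it; move -c to the remainder.
  remainder 2b³ - b² + bc - 2c² - c ≠ 0; add h_3 = 2b³ - b² + bc - 2c² - c to the basis.

The other S-polynomials (S(f_1,h_3), S(f_2,h_3)) all reduce to 0 modulo the current basis, so we have a Gröbner basis.
Inter-reduce: drop elements whose leading term is divisible by another's, tail-reduce, and make monic.
Reduced Gröbner basis: {ab² + b - 2c - 1, b³ + 2b² - 2bc - c² + 2c, ac - 2b + 1}.
Label its elements g_1 = ab² + b - 2c - 1, g_2 = b³ + 2b² - 2bc - c² + 2c, g_3 = ac - 2b + 1.

Reduce p = abc - 2b² + b modulo G:
  leading term abc: subtract (b)·g_3 from abc - 2b² + b → 0
  normal form = 0.
Since the normal form is 0, p ∈ I.

Ideal membership is decidable via reduction modulo a Gröbner basis.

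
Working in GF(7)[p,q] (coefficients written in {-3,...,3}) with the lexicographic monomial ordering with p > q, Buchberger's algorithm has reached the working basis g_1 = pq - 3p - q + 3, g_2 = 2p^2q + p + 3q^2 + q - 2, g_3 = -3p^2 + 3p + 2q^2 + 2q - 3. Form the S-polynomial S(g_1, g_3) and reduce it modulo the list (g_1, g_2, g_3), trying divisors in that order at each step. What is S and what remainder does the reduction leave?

lcm(LM(g_1), LM(g_3)) = p^2q.
S = (lcm/LT(g_1))·g_1 − (lcm/LT(g_3))·g_3 = -3p^2 + 3p + 3q^3 + 3q^2 - q.
Reduce S modulo (g_1, g_2, g_3) in that order:
  leading term p^2: subtract (1)·g_3 from -3p^2 + 3p + 3q^3 + 3q^2 - q → 3q^3 + q^2 - 3q + 3
  leading term q^3: no divisor's leading term divides it; move 3q^3 to the remainder.
  leading term q^2: no divisor's leading term divides it; move q^2 to the remainder.
  leading term q: no divisor's leading term divides it; move -3q to the remainder.
  leading term 1: no divisor's leading term divides it; move 3 to the remainder.
The remainder 3q^3 + q^2 - 3q + 3 is nonzero, so it would be added as the next basis element.

S(g_1, g_3) = -3p^2 + 3p + 3q^3 + 3q^2 - q; remainder on division = 3q^3 + q^2 - 3q + 3.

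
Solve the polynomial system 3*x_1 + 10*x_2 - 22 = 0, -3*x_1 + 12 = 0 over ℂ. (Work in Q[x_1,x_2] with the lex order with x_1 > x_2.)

{(4, 1)}

Compute a lex Gröbner basis by Buchberger's algorithm.
f_1 = 3*x_1 + 10*x_2 - 22, LT = x_1.
f_2 = -3*x_1 + 12, LT = x_1.

S(f_1,f_2): lcm = x_1. S = 10/3*x_2 - 10/3.
  leading term x_2: no divisor's leading term divides it; move 10/3*x_2 to the remainder.
  leading term 1: no divisor's leading term divides it; move -10/3 to the remainder.
  remainder 10/3*x_2 - 10/3 ≠ 0; add h_3 = 10/3*x_2 - 10/3 to the basis.

The other S-polynomials (S(f_1,h_3), S(f_2,h_3)) all reduce to 0 modulo the current basis, so we have a Gröbner basis.
Inter-reduce: drop elements whose leading term is divisible by another's, tail-reduce, and make monic.
Reduced Gröbner basis: {x_1 - 4, x_2 - 1}.

A lex Gröbner basis eliminates variables successively. Here x_2 - 1 depends only on x_2, with roots {1}; lifting each root through the earlier basis elements recovers the full solutions.
  x_2 = 1: the earlier basis element becomes x_1 - 4 = 0, giving x_1 = 4 — point (4, 1).
Each listed point satisfies every original equation (direct substitution).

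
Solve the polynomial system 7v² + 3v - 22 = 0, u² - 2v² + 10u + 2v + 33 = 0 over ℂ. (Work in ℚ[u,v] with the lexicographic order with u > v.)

Compute a lex Gröbner basis by Buchberger's algorithm.
f_1 = 7v² + 3v - 22, LT = v².
f_2 = u² + 10u - 2v² + 2v + 33, LT = u².

The S-polynomials (S(f_1,f_2)) all reduce to 0 modulo the current basis, so we have a Gröbner basis.
Inter-reduce: drop elements whose leading term is divisible by another's, tail-reduce, and make monic.
Reduced Gröbner basis: {u² + 10u + 20/7v + 187/7, v² + 3/7v - 22/7}.

Elimination: the polynomial v² + 3/7v - 22/7 lies in the elimination ideal for v, so v ∈ {-2, 11/7}. For each such v, the remaining basis elements (now univariate) give the rest of the solution.
  v = -2: the earlier basis element becomes u² + 10u + 21 = 0, giving u = -7, -3 — points (-7, -2), (-3, -2).
  v = 11/7: the earlier basis element becomes u² + 10u + 1529/49 = 0, giving u = -5 - 4*sqrt(19)*I/7, -5 + 4*sqrt(19)*I/7 — points (-5 - 4*sqrt(19)*I/7, 11/7), (-5 + 4*sqrt(19)*I/7, 11/7).
Substituting each solution back into the original system confirms all equations vanish.
This is the nonlinear analogue of row-reducing a linear system.

{(-7, -2), (-3, -2), (-5 - 4*sqrt(19)*I/7, 11/7), (-5 + 4*sqrt(19)*I/7, 11/7)}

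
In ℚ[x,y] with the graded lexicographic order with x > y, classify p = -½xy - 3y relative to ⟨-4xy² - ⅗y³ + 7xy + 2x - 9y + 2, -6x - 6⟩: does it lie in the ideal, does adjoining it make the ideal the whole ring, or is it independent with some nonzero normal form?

-½xy - 3y is independent of I; its normal form modulo I is -5/2y.

First compute the reduced Gröbner basis of I by Buchberger's algorithm.
f_1 = -4xy² - ⅗y³ + 7xy + 2x - 9y + 2, LT = xy².
f_2 = -6x - 6, LT = x.

S(f_1,f_2): lcm = xy². S = 3/20y³ - 7/4xy - y² - ½x + 9/4y - ½.
  leading term y³: no divisor's leading term divides it; move 3/20y³ to the remainder.
  leading term xy: subtract (7/24y)·f_2 from -7/4xy - y² - ½x + 9/4y - ½ → -y² - ½x + 4y - ½
  leading term y²: no divisor's leading term divides it; move -y² to the remainder.
  leading term x: subtract (1/12)·f_2 from -½x + 4y - ½ → 4y
  leading term y: no divisor's leading term divides it; move 4y to the remainder.
  remainder 3/20y³ - y² + 4y ≠ 0; add h_3 = 3/20y³ - y² + 4y to the basis.

The other S-polynomials (S(f_1,h_3), S(f_2,h_3)) all reduce to 0 modulo the current basis, so we have a Gröbner basis.
Inter-reduce: drop elements whose leading term is divisible by another's, tail-reduce, and make monic.
Reduced Gröbner basis: {y³ - 20/3y² + 80/3y, x + 1}.
Label its elements g_1 = y³ - 20/3y² + 80/3y, g_2 = x + 1.

Reduce p = -½xy - 3y modulo G:
  leading term xy: subtract (-½y)·g_2 from -½xy - 3y → -5/2y
  leading term y: no divisor's leading term divides it; move -5/2y to the remainder.
  normal form = -5/2y.
The normal form is nonzero, so p ∉ I. Since p minus its normal form lies in I, I + (p) = I + (r) where r = -5/2y; decide whether this ideal is the whole ring.
Run Buchberger on G together with r (pairs among the g_i already reduce to 0 since G is a Gröbner basis):
g_1 = y³ - 20/3y² + 80/3y, LT = y³.
g_2 = x + 1, LT = x.
r = -5/2y, LT = y.

The S-polynomials (S(g_1,g_2), S(g_1,r), S(g_2,r)) all reduce to 0 modulo the current basis, so we have a Gröbner basis.
Inter-reduce: drop elements whose leading term is divisible by another's, tail-reduce, and make monic.
Reduced Gröbner basis: {x + 1, y}.
The reduced Gröbner basis of I + (p) is {x + 1, y} ≠ {1}, a proper ideal, so the enlarged system stays consistent: p is independent of I, with normal form -5/2y.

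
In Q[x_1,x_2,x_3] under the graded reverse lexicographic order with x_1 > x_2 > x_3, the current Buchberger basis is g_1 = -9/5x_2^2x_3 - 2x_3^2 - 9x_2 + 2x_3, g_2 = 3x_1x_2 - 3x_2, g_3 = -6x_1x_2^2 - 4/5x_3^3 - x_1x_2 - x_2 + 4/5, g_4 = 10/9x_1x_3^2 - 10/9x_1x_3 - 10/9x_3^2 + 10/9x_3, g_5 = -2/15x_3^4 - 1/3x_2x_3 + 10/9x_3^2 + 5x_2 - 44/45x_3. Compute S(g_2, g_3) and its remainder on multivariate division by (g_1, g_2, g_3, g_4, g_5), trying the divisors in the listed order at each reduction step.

S(g_2, g_3) = -2/15x_3^3 - 1/6x_1x_2 - x_2^2 - 1/6x_2 + 2/15; remainder on division = -2/15x_3^3 - x_2^2 - 1/3x_2 + 2/15.

lcm(LM(g_2), LM(g_3)) = x_1x_2^2.
S = (lcm/LT(g_2))·g_2 − (lcm/LT(g_3))·g_3 = -2/15x_3^3 - 1/6x_1x_2 - x_2^2 - 1/6x_2 + 2/15.
Reduce S modulo (g_1, g_2, g_3, g_4, g_5) in that order:
  leading term x_3^3: no divisor's leading term divides it; move -2/15x_3^3 to the remainder.
  leading term x_1x_2: subtract (-1/18)·g_2 from -1/6x_1x_2 - x_2^2 - 1/6x_2 + 2/15 → -x_2^2 - 1/3x_2 + 2/15
  leading term x_2^2: no divisor's leading term divides it; move -x_2^2 to the remainder.
  leading term x_2: no divisor's leading term divides it; move -1/3x_2 to the remainder.
  leading term 1: no divisor's leading term divides it; move 2/15 to the remainder.
The remainder -2/15x_3^3 - x_2^2 - 1/3x_2 + 2/15 is nonzero, so it would be added as the next basis element.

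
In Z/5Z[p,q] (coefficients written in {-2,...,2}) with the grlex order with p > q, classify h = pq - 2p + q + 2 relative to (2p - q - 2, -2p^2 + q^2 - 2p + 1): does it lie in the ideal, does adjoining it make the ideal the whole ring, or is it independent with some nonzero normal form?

First compute the reduced Gröbner basis of I by Buchberger's algorithm.
f_1 = 2p - q - 2, LT = p.
f_2 = -2p^2 + q^2 - 2p + 1, LT = p^2.

S(f_1,f_2): lcm = p^2. S = 2pq - 2q^2 - 2p - 2.
  leading term pq: subtract (q)·f_1 from 2pq - 2q^2 - 2p - 2 → -q^2 - 2p + 2q - 2
  leading term q^2: no divisor's leading term divides it; move -q^2 to the remainder.
  leading term p: subtract (-1)·f_1 from -2p + 2q - 2 → q + 1
  leading term q: no divisor's leading term divides it; move q to the remainder.
  leading term 1: no divisor's leading term divides it; move 1 to the remainder.
  remainder -q^2 + q + 1 ≠ 0; add k_3 = -q^2 + q + 1 to the basis.

S(f_1,k_3): leading monomials are coprime, so the S-polynomial reduces to 0 (Buchberger's first criterion).
S(f_2,k_3): leading monomials are coprime, so the S-polynomial reduces to 0 (Buchberger's first criterion).
Every S-polynomial of the final basis reduces to 0, so we have a Gröbner basis.
Inter-reduce: drop elements whose leading term is divisible by another's, tail-reduce, and make monic.
Reduced Gröbner basis: {q^2 - q - 1, p + 2q - 1}.
Label its elements g_1 = q^2 - q - 1, g_2 = p + 2q - 1.

Reduce h = pq - 2p + q + 2 modulo G:
  leading term pq: subtract (q)·g_2 from pq - 2p + q + 2 → -2q^2 - 2p + 2q + 2
  leading term q^2: subtract (-2)·g_1 from -2q^2 - 2p + 2q + 2 → -2p
  leading term p: subtract (-2)·g_2 from -2p → -q - 2
  leading term q: no divisor's leading term divides it; move -q to the remainder.
  leading term 1: no divisor's leading term divides it; move -2 to the remainder.
  normal form = -q - 2.
The normal form is nonzero, so h ∉ I. Since h minus its normal form lies in I, I + (h) = I + (r) where r = -q - 2; decide whether this ideal is the whole ring.
Run Buchberger on G together with r (pairs among the g_i already reduce to 0 since G is a Gröbner basis):
g_1 = q^2 - q - 1, LT = q^2.
g_2 = p + 2q - 1, LT = p.
r = -q - 2, LT = q.

S(g_1,g_2): leading monomials are coprime, so the S-polynomial reduces to 0 (Buchberger's first criterion).
S(g_1,r): lcm = q^2. S = 2q - 1.
  leading term q: subtract (-2)·r from 2q - 1 → 0
  remainder 0.

S(g_2,r): leading monomials are coprime, so the S-polynomial reduces to 0 (Buchberger's first criterion).
Every S-polynomial of the final basis reduces to 0, so we have a Gröbner basis.
Inter-reduce: drop elements whose leading term is divisible by another's, tail-reduce, and make monic.
Reduced Gröbner basis: {p, q + 2}.
The reduced Gröbner basis of I + (h) is {p, q + 2} ≠ {1}, a proper ideal, so the enlarged system stays consistent: h is independent of I, with normal form -q - 2.

pq - 2p + q + 2 is independent of I; its normal form modulo I is -q - 2.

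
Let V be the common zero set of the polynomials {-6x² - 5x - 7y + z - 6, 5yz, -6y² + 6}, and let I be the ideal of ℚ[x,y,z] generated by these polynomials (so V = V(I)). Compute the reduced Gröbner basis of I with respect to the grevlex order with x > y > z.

G = {x² + ⅚x + 7/6y + 1, y² - 1, z}

f_1 = -6x² - 5x - 7y + z - 6, LT = x².
f_2 = 5yz, LT = yz.
f_3 = -6y² + 6, LT = y².

S(f_2,f_3): lcm = y²z. S = z.
  leading term z: no divisor's leading term divides it; move z to the remainder.
  remainder z ≠ 0; add g_4 = z to the basis.

The other S-polynomials (S(f_1,f_2), S(f_1,f_3), S(f_1,g_4), S(f_2,g_4), S(f_3,g_4)) all reduce to 0 modulo the current basis, so we have a Gröbner basis.
Inter-reduce: drop elements whose leading term is divisible by another's, tail-reduce, and make monic.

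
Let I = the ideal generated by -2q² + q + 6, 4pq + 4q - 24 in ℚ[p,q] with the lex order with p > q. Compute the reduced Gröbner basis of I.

f_1 = -2q² + q + 6, LT = q².
f_2 = 4pq + 4q - 24, LT = pq.

S(f_1,f_2): lcm = pq². S = -½pq - 3p - q² + 6q.
  leading term pq: subtract (-⅛)·f_2 from -½pq - 3p - q² + 6q → -3p - q² + 13/2q - 3
  leading term p: no divisor's leading term divides it; move -3p to the remainder.
  leading term q²: subtract (½)·f_1 from -q² + 13/2q - 3 → 6q - 6
  leading term q: no divisor's leading term divides it; move 6q to the remainder.
  leading term 1: no divisor's leading term divides it; move -6 to the remainder.
  remainder -3p + 6q - 6 ≠ 0; add g_3 = -3p + 6q - 6 to the basis.

The other S-polynomials (S(f_1,g_3), S(f_2,g_3)) all reduce to 0 modulo the current basis, so we have a Gröbner basis.
Inter-reduce: drop elements whose leading term is divisible by another's, tail-reduce, and make monic.

G = {p - 2q + 2, q² - ½q - 3}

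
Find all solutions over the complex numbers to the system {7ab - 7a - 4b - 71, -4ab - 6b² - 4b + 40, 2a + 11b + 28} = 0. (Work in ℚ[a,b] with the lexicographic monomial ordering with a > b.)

{(-3, -2)}

Compute a lex Gröbner basis by Buchberger's algorithm.
f_1 = 7ab - 7a - 4b - 71, LT = ab.
f_2 = -4ab - 6b² - 4b + 40, LT = ab.
f_3 = 2a + 11b + 28, LT = a.

S(f_1,f_2): lcm = ab. S = -a - 3/2b² - 11/7b - 1/7.
  leading term a: subtract (-½)·f_3 from -a - 3/2b² - 11/7b - 1/7 → -3/2b² + 55/14b + 97/7
  leading term b²: no divisor's leading term divides it; move -3/2b² to the remainder.
  leading term b: no divisor's leading term divides it; move 55/14b to the remainder.
  leading term 1: no divisor's leading term divides it; move 97/7 to the remainder.
  remainder -3/2b² + 55/14b + 97/7 ≠ 0; add h_4 = -3/2b² + 55/14b + 97/7 to the basis.

S(f_1,f_3): lcm = ab. S = -a - 11/2b² - 102/7b - 71/7.
  leading term a: subtract (-½)·f_3 from -a - 11/2b² - 102/7b - 71/7 → -11/2b² - 127/14b + 27/7
  leading term b²: subtract (11/3)·h_4 from -11/2b² - 127/14b + 27/7 → -493/21b - 986/21
  leading term b: no divisor's leading term divides it; move -493/21b to the remainder.
  leading term 1: no divisor's leading term divides it; move -986/21 to the remainder.
  remainder -493/21b - 986/21 ≠ 0; add h_5 = -493/21b - 986/21 to the basis.

The other S-polynomials (S(f_2,f_3), S(f_1,h_4), S(f_2,h_4), S(f_3,h_4), S(f_1,h_5), S(f_2,h_5), S(f_3,h_5), S(h_4,h_5)) all reduce to 0 modulo the current basis, so we have a Gröbner basis.
Inter-reduce: drop elements whose leading term is divisible by another's, tail-reduce, and make monic.
Reduced Gröbner basis: {a + 3, b + 2}.

From the last basis element, b + 2 = 0, so b takes values in {-2}. Each choice, substituted upward through the basis, yields the corresponding point(s) of the solution set.
  b = -2: the earlier basis element becomes a + 3 = 0, giving a = -3 — point (-3, -2).
Substituting each solution back into the original system confirms all equations vanish.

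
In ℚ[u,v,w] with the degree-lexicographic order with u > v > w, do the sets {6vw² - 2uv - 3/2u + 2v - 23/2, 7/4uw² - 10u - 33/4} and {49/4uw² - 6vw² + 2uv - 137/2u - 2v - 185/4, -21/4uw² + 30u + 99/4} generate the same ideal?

Since reduced Gröbner bases are canonical representatives of ideals under a given ordering, it suffices to compute and compare them.
Buchberger on the first generating set:
f_1 = 6vw² - 2uv - 3/2u + 2v - 23/2, LT = vw².
f_2 = 7/4uw² - 10u - 33/4, LT = uw².

S(f_1,f_2): lcm = uvw². S = -⅓u²v - ¼u² + 127/21uv - 23/12u + 33/7v.
  leading term u²v: no divisor's leading term divides it; move -⅓u²v to the remainder.
  leading term u²: no divisor's leading term divides it; move -¼u² to the remainder.
  leading term uv: no divisor's leading term divides it; move 127/21uv to the remainder.
  leading term u: no divisor's leading term divides it; move -23/12u to the remainder.
  leading term v: no divisor's leading term divides it; move 33/7v to the remainder.
  remainder -⅓u²v - ¼u² + 127/21uv - 23/12u + 33/7v ≠ 0; add g_3 = -⅓u²v - ¼u² + 127/21uv - 23/12u + 33/7v to the basis.

The other S-polynomials (S(f_1,g_3), S(f_2,g_3)) all reduce to 0 modulo the current basis, so we have a Gröbner basis.
Inter-reduce: drop elements whose leading term is divisible by another's, tail-reduce, and make monic.
Reduced Gröbner basis: {u²v + ¾u² - 127/7uv + 23/4u - 99/7v, uw² - 40/7u - 33/7, vw² - ⅓uv - ¼u + ⅓v - 23/12}.

Buchberger on the second generating set:
h_1 = 49/4uw² - 6vw² + 2uv - 137/2u - 2v - 185/4, LT = uw².
h_2 = -21/4uw² + 30u + 99/4, LT = uw².

S(h_1,h_2): lcm = uw². S = -24/49vw² + 8/49uv + 6/49u - 8/49v + 46/49.
  leading term vw²: no divisor's leading term divides it; move -24/49vw² to the remainder.
  leading term uv: no divisor's leading term divides it; move 8/49uv to the remainder.
  leading term u: no divisor's leading term divides it; move 6/49u to the remainder.
  leading term v: no divisor's leading term divides it; move -8/49v to the remainder.
  leading term 1: no divisor's leading term divides it; move 46/49 to the remainder.
  remainder -24/49vw² + 8/49uv + 6/49u - 8/49v + 46/49 ≠ 0; add k_3 = -24/49vw² + 8/49uv + 6/49u - 8/49v + 46/49 to the basis.

S(h_1,k_3): lcm = uvw². S = -24/49v²w² + ⅓u²v + 8/49uv² + ¼u² - 871/147uv - 8/49v² + 23/12u - 185/49v.
  leading term v²w²: subtract (v)·k_3 from -24/49v²w² + ⅓u²v + 8/49uv² + ¼u² - 871/147uv - 8/49v² + 23/12u - 185/49v → ⅓u²v + ¼u² - 127/21uv + 23/12u - 33/7v
  leading term u²v: no divisor's leading term divides it; move ⅓u²v to the remainder.
  leading term u²: no divisor's leading term divides it; move ¼u² to the remainder.
  leading term uv: no divisor's leading term divides it; move -127/21uv to the remainder.
  leading term u: no divisor's leading term divides it; move 23/12u to the remainder.
  leading term v: no divisor's leading term divides it; move -33/7v to the remainder.
  remainder ⅓u²v + ¼u² - 127/21uv + 23/12u - 33/7v ≠ 0; add k_4 = ⅓u²v + ¼u² - 127/21uv + 23/12u - 33/7v to the basis.

The other S-polynomials (S(h_2,k_3), S(h_1,k_4), S(h_2,k_4), S(k_3,k_4)) all reduce to 0 modulo the current basis, so we have a Gröbner basis.
Inter-reduce: drop elements whose leading term is divisible by another's, tail-reduce, and make monic.
Reduced Gröbner basis: {u²v + ¾u² - 127/7uv + 23/4u - 99/7v, uw² - 40/7u - 33/7, vw² - ⅓uv - ¼u + ⅓v - 23/12}.

These coincide, so the ideals are equal.

Yes, the ideals are equal.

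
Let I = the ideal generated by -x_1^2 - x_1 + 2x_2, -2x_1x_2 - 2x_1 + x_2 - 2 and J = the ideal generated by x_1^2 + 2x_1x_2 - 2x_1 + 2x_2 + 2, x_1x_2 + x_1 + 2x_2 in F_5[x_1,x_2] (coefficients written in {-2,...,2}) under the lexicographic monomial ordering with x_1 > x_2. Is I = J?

Two ideals are equal iff their reduced Gröbner bases coincide (the reduced basis is unique for a fixed ordering).
Buchberger on the first generating set:
f_1 = -x_1^2 - x_1 + 2x_2, LT = x_1^2.
f_2 = -2x_1x_2 - 2x_1 + x_2 - 2, LT = x_1x_2.

S(f_1,f_2): lcm = x_1^2x_2. S = -x_1^2 - x_1x_2 - x_1 - 2x_2^2.
  leading term x_1^2: subtract (1)·f_1 from -x_1^2 - x_1x_2 - x_1 - 2x_2^2 → -x_1x_2 - 2x_2^2 - 2x_2
  leading term x_1x_2: subtract (-2)·f_2 from -x_1x_2 - 2x_2^2 - 2x_2 → x_1 - 2x_2^2 + 1
  leading term x_1: no divisor's leading term divides it; move x_1 to the remainder.
  leading term x_2^2: no divisor's leading term divides it; move -2x_2^2 to the remainder.
  leading term 1: no divisor's leading term divides it; move 1 to the remainder.
  remainder x_1 - 2x_2^2 + 1 ≠ 0; add g_3 = x_1 - 2x_2^2 + 1 to the basis.

S(f_2,g_3): lcm = x_1x_2. S = x_1 + 2x_2^3 + x_2 + 1.
  leading term x_1: subtract (1)·g_3 from x_1 + 2x_2^3 + x_2 + 1 → 2x_2^3 + 2x_2^2 + x_2
  leading term x_2^3: no divisor's leading term divides it; move 2x_2^3 to the remainder.
  leading term x_2^2: no divisor's leading term divides it; move 2x_2^2 to the remainder.
  leading term x_2: no divisor's leading term divides it; move x_2 to the remainder.
  remainder 2x_2^3 + 2x_2^2 + x_2 ≠ 0; add g_4 = 2x_2^3 + 2x_2^2 + x_2 to the basis.

The other S-polynomials (S(f_1,g_3), S(f_1,g_4), S(f_2,g_4), S(g_3,g_4)) all reduce to 0 modulo the current basis, so we have a Gröbner basis.
Inter-reduce: drop elements whose leading term is divisible by another's, tail-reduce, and make monic.
Reduced Gröbner basis: {x_1 - 2x_2^2 + 1, x_2^3 + x_2^2 - 2x_2}.

Buchberger on the second generating set:
h_1 = x_1^2 + 2x_1x_2 - 2x_1 + 2x_2 + 2, LT = x_1^2.
h_2 = x_1x_2 + x_1 + 2x_2, LT = x_1x_2.

S(h_1,h_2): lcm = x_1^2x_2. S = -x_1^2 + 2x_1x_2^2 + x_1x_2 + 2x_2^2 + 2x_2.
  leading term x_1^2: subtract (-1)·h_1 from -x_1^2 + 2x_1x_2^2 + x_1x_2 + 2x_2^2 + 2x_2 → 2x_1x_2^2 - 2x_1x_2 - 2x_1 + 2x_2^2 - x_2 + 2
  leading term x_1x_2^2: subtract (2x_2)·h_2 from 2x_1x_2^2 - 2x_1x_2 - 2x_1 + 2x_2^2 - x_2 + 2 → x_1x_2 - 2x_1 - 2x_2^2 - x_2 + 2
  leading term x_1x_2: subtract (1)·h_2 from x_1x_2 - 2x_1 - 2x_2^2 - x_2 + 2 → 2x_1 - 2x_2^2 + 2x_2 + 2
  leading term x_1: no divisor's leading term divides it; move 2x_1 to the remainder.
  leading term x_2^2: no divisor's leading term divides it; move -2x_2^2 to the remainder.
  leading term x_2: no divisor's leading term divides it; move 2x_2 to the remainder.
  leading term 1: no divisor's leading term divides it; move 2 to the remainder.
  remainder 2x_1 - 2x_2^2 + 2x_2 + 2 ≠ 0; add k_3 = 2x_1 - 2x_2^2 + 2x_2 + 2 to the basis.

S(h_2,k_3): lcm = x_1x_2. S = x_1 + x_2^3 - x_2^2 + x_2.
  leading term x_1: subtract (-2)·k_3 from x_1 + x_2^3 - x_2^2 + x_2 → x_2^3 - 1
  leading term x_2^3: no divisor's leading term divides it; move x_2^3 to the remainder.
  leading term 1: no divisor's leading term divides it; move -1 to the remainder.
  remainder x_2^3 - 1 ≠ 0; add k_4 = x_2^3 - 1 to the basis.

The other S-polynomials (S(h_1,k_3), S(h_1,k_4), S(h_2,k_4), S(k_3,k_4)) all reduce to 0 modulo the current basis, so we have a Gröbner basis.
Inter-reduce: drop elements whose leading term is divisible by another's, tail-reduce, and make monic.
Reduced Gröbner basis: {x_1 - x_2^2 + x_2 + 1, x_2^3 - 1}.

These differ, so the ideals are not equal.

No, the ideals differ.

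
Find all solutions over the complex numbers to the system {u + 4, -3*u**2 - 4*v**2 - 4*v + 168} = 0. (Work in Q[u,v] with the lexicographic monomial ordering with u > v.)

Compute a lex Gröbner basis by Buchberger's algorithm.
f_1 = u + 4, LT = u.
f_2 = -3*u**2 - 4*v**2 - 4*v + 168, LT = u**2.

S(f_1,f_2): lcm = u**2. S = 4*u - 4/3*v**2 - 4/3*v + 56.
  reduce S modulo (f_1, f_2):
  remainder -4/3*v**2 - 4/3*v + 40 ≠ 0; add h_3 = -4/3*v**2 - 4/3*v + 40 to the basis.

The other S-polynomials (S(f_1,h_3), S(f_2,h_3)) all reduce to 0 modulo the current basis, so we have a Gröbner basis.
Inter-reduce: drop elements whose leading term is divisible by another's, tail-reduce, and make monic.
Reduced Gröbner basis: {u + 4, v**2 + v - 30}.

Elimination: the polynomial v**2 + v - 30 lies in the elimination ideal for v, so v ∈ {-6, 5}. For each such v, the remaining basis elements (now univariate) give the rest of the solution.
  v = -6: the earlier basis element becomes u + 4 = 0, giving u = -4 — point (-4, -6).
  v = 5: the earlier basis element becomes u + 4 = 0, giving u = -4 — point (-4, 5).

{(-4, -6), (-4, 5)}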